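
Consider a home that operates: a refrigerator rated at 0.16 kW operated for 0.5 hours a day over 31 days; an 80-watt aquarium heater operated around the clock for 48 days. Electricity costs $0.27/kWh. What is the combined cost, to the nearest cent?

refrigerator: Runtime = 0.5 h/day × 31 days = 15.5 h
refrigerator: 0.16 kW × 15.5 h = 2.48 kWh
aquarium heater: Runtime = 24 h × 48 = 1152 h
aquarium heater: 0.08 kW × 1152 h = 92.16 kWh
Total energy = 94.64 kWh
Cost = 94.64 × $0.27 = $25.55

$25.55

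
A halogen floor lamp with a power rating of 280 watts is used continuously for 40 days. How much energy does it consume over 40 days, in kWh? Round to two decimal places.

268.80 kWh

Runtime = 24 h × 40 = 960 h
Energy = 0.28 kW × 960 h = 268.8 kWh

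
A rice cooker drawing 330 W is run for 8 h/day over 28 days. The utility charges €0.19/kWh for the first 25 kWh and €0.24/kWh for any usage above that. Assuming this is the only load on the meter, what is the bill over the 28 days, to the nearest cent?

Runtime = 8 h/day × 28 days = 224 h
Energy = 0.33 kW × 224 h = 73.92 kWh
Tier 1 (0–25 kWh): 25 × €0.19 = €4.75
Above 25 kWh: 48.92 × €0.24 = €11.7408
Bill = €16.49

€16.49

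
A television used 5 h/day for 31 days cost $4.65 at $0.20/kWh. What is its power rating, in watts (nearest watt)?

Energy = $4.65 ÷ $0.20/kWh = 23.25 kWh
Runtime = 5 h/day × 31 days = 155 h
Power = 23.25 kWh ÷ 155 h = 0.15 kW = 150 W

150 W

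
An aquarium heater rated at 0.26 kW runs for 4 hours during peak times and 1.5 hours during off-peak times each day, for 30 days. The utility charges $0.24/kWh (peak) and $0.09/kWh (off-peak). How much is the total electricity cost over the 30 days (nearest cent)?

$8.54

Peak energy = 0.26 kW × 4 h × 30 = 31.2 kWh
Off-peak energy = 0.26 kW × 1.5 h × 30 = 11.7 kWh
Cost = 31.2 × $0.24 + 11.7 × $0.09 = $7.488 + $1.053 = $8.54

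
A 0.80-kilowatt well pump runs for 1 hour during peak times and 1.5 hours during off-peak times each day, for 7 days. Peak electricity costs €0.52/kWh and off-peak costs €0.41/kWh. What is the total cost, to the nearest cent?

Peak energy = 0.8 kW × 1 h × 7 = 5.6 kWh
Off-peak energy = 0.8 kW × 1.5 h × 7 = 8.4 kWh
Cost = 5.6 × €0.52 + 8.4 × €0.41 = €2.912 + €3.444 = €6.36

€6.36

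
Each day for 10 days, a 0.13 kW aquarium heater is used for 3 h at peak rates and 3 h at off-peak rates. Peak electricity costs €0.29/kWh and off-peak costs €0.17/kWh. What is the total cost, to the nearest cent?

€1.79

Peak energy = 0.13 kW × 3 h × 10 = 3.9 kWh
Off-peak energy = 0.13 kW × 3 h × 10 = 3.9 kWh
Cost = 3.9 × €0.29 + 3.9 × €0.17 = €1.131 + €0.663 = €1.79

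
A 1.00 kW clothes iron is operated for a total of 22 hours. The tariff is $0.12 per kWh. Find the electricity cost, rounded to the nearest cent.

Energy = 1 kW × 22 h = 22 kWh
Cost = 22 kWh × $0.12/kWh = $2.64

$2.64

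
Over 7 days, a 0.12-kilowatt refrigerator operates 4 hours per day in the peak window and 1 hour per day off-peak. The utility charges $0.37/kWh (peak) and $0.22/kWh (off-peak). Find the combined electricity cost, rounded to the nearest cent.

$1.43

Peak energy = 0.12 kW × 4 h × 7 = 3.36 kWh
Off-peak energy = 0.12 kW × 1 h × 7 = 0.84 kWh
Cost = 3.36 × $0.37 + 0.84 × $0.22 = $1.2432 + $0.1848 = $1.43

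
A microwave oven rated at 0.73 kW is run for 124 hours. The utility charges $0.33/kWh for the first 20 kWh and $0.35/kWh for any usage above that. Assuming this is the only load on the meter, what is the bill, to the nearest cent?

Energy = 0.73 kW × 124 h = 90.52 kWh
Tier 1 (0–20 kWh): 20 × $0.33 = $6.6
Above 20 kWh: 70.52 × $0.35 = $24.682
Bill = $31.28

$31.28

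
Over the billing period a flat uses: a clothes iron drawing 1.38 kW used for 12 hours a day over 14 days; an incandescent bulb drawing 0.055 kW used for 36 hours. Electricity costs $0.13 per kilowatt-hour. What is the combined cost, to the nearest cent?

clothes iron: Runtime = 12 h/day × 14 days = 168 h
clothes iron: 1.38 kW × 168 h = 231.84 kWh
incandescent bulb: 0.055 kW × 36 h = 1.98 kWh
Total energy = 233.82 kWh
Cost = 233.82 × $0.13 = $30.40

$30.40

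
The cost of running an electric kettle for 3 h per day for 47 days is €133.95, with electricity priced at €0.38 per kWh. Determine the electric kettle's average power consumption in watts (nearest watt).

2500 W

Energy = €133.95 ÷ €0.38/kWh = 352.5 kWh
Runtime = 3 h/day × 47 days = 141 h
Power = 352.5 kWh ÷ 141 h = 2.5 kW = 2500 W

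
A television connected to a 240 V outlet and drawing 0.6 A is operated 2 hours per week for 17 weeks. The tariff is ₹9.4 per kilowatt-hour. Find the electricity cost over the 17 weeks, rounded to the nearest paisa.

₹46.02

Power = 0.6 A × 240 V = 144 W = 0.144 kW
Runtime = 2 h/week × 17 weeks = 34 h
Energy = 0.144 kW × 34 h = 4.896 kWh
Cost = 4.896 kWh × ₹9.4/kWh = ₹46.02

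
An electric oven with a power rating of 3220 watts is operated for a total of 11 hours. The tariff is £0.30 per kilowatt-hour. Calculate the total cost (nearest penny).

£10.63

Energy = 3.22 kW × 11 h = 35.42 kWh
Cost = 35.42 kWh × £0.30/kWh = £10.63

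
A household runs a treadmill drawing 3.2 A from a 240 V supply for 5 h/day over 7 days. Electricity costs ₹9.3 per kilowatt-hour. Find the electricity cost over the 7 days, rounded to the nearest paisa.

₹249.98

Power = 3.2 A × 240 V = 768 W = 0.768 kW
Runtime = 5 h/day × 7 days = 35 h
Energy = 0.768 kW × 35 h = 26.88 kWh
Cost = 26.88 kWh × ₹9.3/kWh = ₹249.98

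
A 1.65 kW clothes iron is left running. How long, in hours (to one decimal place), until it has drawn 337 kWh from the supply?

Hours = 337 kWh ÷ 1.65 kW = 204.2 h

204.2 h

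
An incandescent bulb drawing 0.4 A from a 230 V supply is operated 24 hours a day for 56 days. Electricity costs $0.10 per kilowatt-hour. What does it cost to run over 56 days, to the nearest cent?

$12.36

Power = 0.4 A × 230 V = 92 W = 0.092 kW
Runtime = 24 h × 56 = 1344 h
Energy = 0.092 kW × 1344 h = 123.648 kWh
Cost = 123.648 kWh × $0.10/kWh = $12.36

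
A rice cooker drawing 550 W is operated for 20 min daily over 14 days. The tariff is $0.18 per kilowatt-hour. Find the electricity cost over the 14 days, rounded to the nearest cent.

Runtime = 20 min × 14 = 280 min = 4.666666… h
Energy = 0.55 kW × 4.666666… h = 2.566666… kWh
Cost = 2.566666… kWh × $0.18/kWh = $0.46

$0.46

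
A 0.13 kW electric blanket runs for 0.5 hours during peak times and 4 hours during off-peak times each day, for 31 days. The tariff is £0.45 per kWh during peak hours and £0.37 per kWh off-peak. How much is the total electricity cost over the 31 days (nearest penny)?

Peak energy = 0.13 kW × 0.5 h × 31 = 2.015 kWh
Off-peak energy = 0.13 kW × 4 h × 31 = 16.12 kWh
Cost = 2.015 × £0.45 + 16.12 × £0.37 = £0.90675 + £5.9644 = £6.87

£6.87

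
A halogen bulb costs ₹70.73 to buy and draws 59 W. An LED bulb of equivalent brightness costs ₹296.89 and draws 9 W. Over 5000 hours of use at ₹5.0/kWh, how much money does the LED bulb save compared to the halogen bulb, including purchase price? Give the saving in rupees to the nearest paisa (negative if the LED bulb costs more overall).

halogen bulb: ₹70.73 + (59/1000) kW × 5000 h × ₹5.0 = ₹70.73 + ₹1475 = ₹1545.73
LED bulb: ₹296.89 + (9/1000) kW × 5000 h × ₹5.0 = ₹296.89 + ₹225 = ₹521.89
Saving = ₹1545.73 − ₹521.89 = ₹1023.84

₹1023.84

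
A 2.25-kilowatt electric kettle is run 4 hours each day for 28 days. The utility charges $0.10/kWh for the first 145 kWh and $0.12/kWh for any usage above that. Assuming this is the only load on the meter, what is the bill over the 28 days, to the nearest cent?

$27.34

Runtime = 4 h/day × 28 days = 112 h
Energy = 2.25 kW × 112 h = 252 kWh
Tier 1 (0–145 kWh): 145 × $0.10 = $14.5
Above 145 kWh: 107 × $0.12 = $12.84
Bill = $27.34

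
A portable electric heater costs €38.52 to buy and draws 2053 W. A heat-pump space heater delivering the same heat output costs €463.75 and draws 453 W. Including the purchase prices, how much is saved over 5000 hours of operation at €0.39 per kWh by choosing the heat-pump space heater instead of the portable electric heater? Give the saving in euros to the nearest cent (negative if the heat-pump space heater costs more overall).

portable electric heater: €38.52 + (2053/1000) kW × 5000 h × €0.39 = €38.52 + €4003.35 = €4041.87
heat-pump space heater: €463.75 + (453/1000) kW × 5000 h × €0.39 = €463.75 + €883.35 = €1347.1
Saving = €4041.87 − €1347.1 = €2694.77

€2694.77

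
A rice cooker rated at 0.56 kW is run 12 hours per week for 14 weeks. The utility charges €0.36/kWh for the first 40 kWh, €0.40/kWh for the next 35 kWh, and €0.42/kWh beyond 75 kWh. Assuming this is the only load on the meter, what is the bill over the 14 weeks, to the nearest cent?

Runtime = 12 h/week × 14 weeks = 168 h
Energy = 0.56 kW × 168 h = 94.08 kWh
Tier 1 (0–40 kWh): 40 × €0.36 = €14.4
Tier 2 (40–75 kWh): 35 × €0.40 = €14
Above 75 kWh: 19.08 × €0.42 = €8.0136
Bill = €36.41

€36.41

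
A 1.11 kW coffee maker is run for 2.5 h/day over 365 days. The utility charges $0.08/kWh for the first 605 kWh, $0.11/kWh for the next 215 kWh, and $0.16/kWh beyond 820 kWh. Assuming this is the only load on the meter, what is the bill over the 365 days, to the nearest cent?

Runtime = 2.5 h/day × 365 days = 912.5 h
Energy = 1.11 kW × 912.5 h = 1012.875 kWh
Tier 1 (0–605 kWh): 605 × $0.08 = $48.4
Tier 2 (605–820 kWh): 215 × $0.11 = $23.65
Above 820 kWh: 192.875 × $0.16 = $30.86
Bill = $102.91

$102.91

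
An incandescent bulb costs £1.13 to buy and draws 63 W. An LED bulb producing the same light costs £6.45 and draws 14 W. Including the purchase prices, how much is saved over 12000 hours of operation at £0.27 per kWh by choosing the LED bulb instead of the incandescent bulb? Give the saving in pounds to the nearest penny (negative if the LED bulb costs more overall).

£153.44

incandescent bulb: £1.13 + (63/1000) kW × 12000 h × £0.27 = £1.13 + £204.12 = £205.25
LED bulb: £6.45 + (14/1000) kW × 12000 h × £0.27 = £6.45 + £45.36 = £51.81
Saving = £205.25 − £51.81 = £153.44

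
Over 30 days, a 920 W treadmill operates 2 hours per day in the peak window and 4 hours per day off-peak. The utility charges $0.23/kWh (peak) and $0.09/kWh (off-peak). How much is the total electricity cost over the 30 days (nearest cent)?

$22.63

Peak energy = 0.92 kW × 2 h × 30 = 55.2 kWh
Off-peak energy = 0.92 kW × 4 h × 30 = 110.4 kWh
Cost = 55.2 × $0.23 + 110.4 × $0.09 = $12.696 + $9.936 = $22.63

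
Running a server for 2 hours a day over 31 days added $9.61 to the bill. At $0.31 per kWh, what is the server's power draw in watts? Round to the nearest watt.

500 W

Energy = $9.61 ÷ $0.31/kWh = 31 kWh
Runtime = 2 h/day × 31 days = 62 h
Power = 31 kWh ÷ 62 h = 0.5 kW = 500 W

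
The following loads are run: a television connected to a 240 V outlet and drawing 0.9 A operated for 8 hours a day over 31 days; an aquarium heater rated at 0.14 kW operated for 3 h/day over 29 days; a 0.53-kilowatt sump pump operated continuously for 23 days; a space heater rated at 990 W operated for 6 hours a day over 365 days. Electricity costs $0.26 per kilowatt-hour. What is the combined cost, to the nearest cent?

television: Power = 0.9 A × 240 V = 216 W = 0.216 kW
television: Runtime = 8 h/day × 31 days = 248 h
television: 0.216 kW × 248 h = 53.568 kWh
aquarium heater: Runtime = 3 h/day × 29 days = 87 h
aquarium heater: 0.14 kW × 87 h = 12.18 kWh
sump pump: Runtime = 24 h × 23 = 552 h
sump pump: 0.53 kW × 552 h = 292.56 kWh
space heater: Runtime = 6 h/day × 365 days = 2190 h
space heater: 0.99 kW × 2190 h = 2168.1 kWh
Total energy = 2526.408 kWh
Cost = 2526.408 × $0.26 = $656.87

$656.87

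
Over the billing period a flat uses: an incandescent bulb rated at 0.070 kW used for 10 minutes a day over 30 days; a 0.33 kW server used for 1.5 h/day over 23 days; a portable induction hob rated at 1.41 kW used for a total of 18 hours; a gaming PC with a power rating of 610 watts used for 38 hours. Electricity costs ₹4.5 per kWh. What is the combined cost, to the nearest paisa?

₹271.33

incandescent bulb: Runtime = 10 min × 30 = 300 min = 5 h
incandescent bulb: 0.07 kW × 5 h = 0.35 kWh
server: Runtime = 1.5 h/day × 23 days = 34.5 h
server: 0.33 kW × 34.5 h = 11.385 kWh
portable induction hob: 1.41 kW × 18 h = 25.38 kWh
gaming PC: 0.61 kW × 38 h = 23.18 kWh
Total energy = 60.295 kWh
Cost = 60.295 × ₹4.5 = ₹271.33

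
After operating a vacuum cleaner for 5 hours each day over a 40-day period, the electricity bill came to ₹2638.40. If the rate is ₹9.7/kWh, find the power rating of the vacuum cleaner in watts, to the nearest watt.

Energy = ₹2638.40 ÷ ₹9.7/kWh = 272 kWh
Runtime = 5 h/day × 40 days = 200 h
Power = 272 kWh ÷ 200 h = 1.36 kW = 1360 W

1360 W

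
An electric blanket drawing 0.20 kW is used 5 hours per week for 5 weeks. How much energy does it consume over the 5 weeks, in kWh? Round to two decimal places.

5.00 kWh

Runtime = 5 h/week × 5 weeks = 25 h
Energy = 0.2 kW × 25 h = 5 kWh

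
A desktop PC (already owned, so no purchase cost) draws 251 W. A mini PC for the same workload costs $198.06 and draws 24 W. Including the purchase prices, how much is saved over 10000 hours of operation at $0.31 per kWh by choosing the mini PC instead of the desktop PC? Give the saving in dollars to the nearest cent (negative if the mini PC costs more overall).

$505.64

desktop PC: $0.00 + (251/1000) kW × 10000 h × $0.31 = $0.00 + $778.1 = $778.1
mini PC: $198.06 + (24/1000) kW × 10000 h × $0.31 = $198.06 + $74.4 = $272.46
Saving = $778.1 − $272.46 = $505.64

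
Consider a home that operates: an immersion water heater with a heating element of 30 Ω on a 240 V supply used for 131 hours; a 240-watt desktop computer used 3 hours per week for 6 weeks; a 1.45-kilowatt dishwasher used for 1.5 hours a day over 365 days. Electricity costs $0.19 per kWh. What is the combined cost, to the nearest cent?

immersion water heater: Power = V²/R = 240²/30 = 1920 W = 1.92 kW
immersion water heater: 1.92 kW × 131 h = 251.52 kWh
desktop computer: Runtime = 3 h/week × 6 weeks = 18 h
desktop computer: 0.24 kW × 18 h = 4.32 kWh
dishwasher: Runtime = 1.5 h/day × 365 days = 547.5 h
dishwasher: 1.45 kW × 547.5 h = 793.875 kWh
Total energy = 1049.715 kWh
Cost = 1049.715 × $0.19 = $199.45

$199.45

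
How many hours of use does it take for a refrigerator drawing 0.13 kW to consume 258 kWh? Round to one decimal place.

Hours = 258 kWh ÷ 0.13 kW = 1984.6 h

1984.6 h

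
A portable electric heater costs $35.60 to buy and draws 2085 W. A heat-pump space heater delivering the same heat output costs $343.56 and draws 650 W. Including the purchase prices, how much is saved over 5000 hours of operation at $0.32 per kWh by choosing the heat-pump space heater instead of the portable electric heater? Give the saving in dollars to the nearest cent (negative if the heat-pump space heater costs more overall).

portable electric heater: $35.60 + (2085/1000) kW × 5000 h × $0.32 = $35.60 + $3336 = $3371.6
heat-pump space heater: $343.56 + (650/1000) kW × 5000 h × $0.32 = $343.56 + $1040 = $1383.56
Saving = $3371.6 − $1383.56 = $1988.04

$1988.04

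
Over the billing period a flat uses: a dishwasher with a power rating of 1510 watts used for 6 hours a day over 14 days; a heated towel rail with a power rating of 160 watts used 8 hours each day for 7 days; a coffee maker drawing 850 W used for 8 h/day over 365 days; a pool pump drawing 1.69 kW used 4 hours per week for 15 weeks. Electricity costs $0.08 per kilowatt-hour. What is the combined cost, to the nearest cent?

$217.54

dishwasher: Runtime = 6 h/day × 14 days = 84 h
dishwasher: 1.51 kW × 84 h = 126.84 kWh
heated towel rail: Runtime = 8 h/day × 7 days = 56 h
heated towel rail: 0.16 kW × 56 h = 8.96 kWh
coffee maker: Runtime = 8 h/day × 365 days = 2920 h
coffee maker: 0.85 kW × 2920 h = 2482 kWh
pool pump: Runtime = 4 h/week × 15 weeks = 60 h
pool pump: 1.69 kW × 60 h = 101.4 kWh
Total energy = 2719.2 kWh
Cost = 2719.2 × $0.08 = $217.54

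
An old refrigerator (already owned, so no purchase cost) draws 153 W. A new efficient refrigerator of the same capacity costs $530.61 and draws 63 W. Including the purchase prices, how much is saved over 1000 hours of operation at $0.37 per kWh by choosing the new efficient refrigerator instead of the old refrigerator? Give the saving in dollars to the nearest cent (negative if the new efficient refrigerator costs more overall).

-$497.31

old refrigerator: $0.00 + (153/1000) kW × 1000 h × $0.37 = $0.00 + $56.61 = $56.61
new efficient refrigerator: $530.61 + (63/1000) kW × 1000 h × $0.37 = $530.61 + $23.31 = $553.92
Saving = $56.61 − $553.92 = −$497.31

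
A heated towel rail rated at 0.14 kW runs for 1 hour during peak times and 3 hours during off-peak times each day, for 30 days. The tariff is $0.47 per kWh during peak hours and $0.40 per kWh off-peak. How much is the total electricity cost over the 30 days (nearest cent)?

Peak energy = 0.14 kW × 1 h × 30 = 4.2 kWh
Off-peak energy = 0.14 kW × 3 h × 30 = 12.6 kWh
Cost = 4.2 × $0.47 + 12.6 × $0.40 = $1.974 + $5.04 = $7.01

$7.01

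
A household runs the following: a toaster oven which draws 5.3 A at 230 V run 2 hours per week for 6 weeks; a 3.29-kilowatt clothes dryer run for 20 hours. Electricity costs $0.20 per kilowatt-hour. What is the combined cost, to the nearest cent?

toaster oven: Power = 5.3 A × 230 V = 1219 W = 1.219 kW
toaster oven: Runtime = 2 h/week × 6 weeks = 12 h
toaster oven: 1.219 kW × 12 h = 14.628 kWh
clothes dryer: 3.29 kW × 20 h = 65.8 kWh
Total energy = 80.428 kWh
Cost = 80.428 × $0.20 = $16.09

$16.09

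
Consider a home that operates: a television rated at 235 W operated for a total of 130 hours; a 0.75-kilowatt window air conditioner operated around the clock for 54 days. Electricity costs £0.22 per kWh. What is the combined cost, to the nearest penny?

television: 0.235 kW × 130 h = 30.55 kWh
window air conditioner: Runtime = 24 h × 54 = 1296 h
window air conditioner: 0.75 kW × 1296 h = 972 kWh
Total energy = 1002.55 kWh
Cost = 1002.55 × £0.22 = £220.56

£220.56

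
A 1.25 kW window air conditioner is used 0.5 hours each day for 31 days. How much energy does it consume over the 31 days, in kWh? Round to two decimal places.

Runtime = 0.5 h/day × 31 days = 15.5 h
Energy = 1.25 kW × 15.5 h = 19.375 kWh ≈ 19.38 kWh

19.38 kWh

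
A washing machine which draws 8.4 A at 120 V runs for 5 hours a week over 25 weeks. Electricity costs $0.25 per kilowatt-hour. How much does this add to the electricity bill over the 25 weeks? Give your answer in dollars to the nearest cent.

Power = 8.4 A × 120 V = 1008 W = 1.008 kW
Runtime = 5 h/week × 25 weeks = 125 h
Energy = 1.008 kW × 125 h = 126 kWh
Cost = 126 kWh × $0.25/kWh = $31.50

$31.50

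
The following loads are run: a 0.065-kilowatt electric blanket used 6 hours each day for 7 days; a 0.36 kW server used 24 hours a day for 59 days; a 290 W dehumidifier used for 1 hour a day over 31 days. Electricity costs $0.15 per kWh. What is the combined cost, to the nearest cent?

electric blanket: Runtime = 6 h/day × 7 days = 42 h
electric blanket: 0.065 kW × 42 h = 2.73 kWh
server: Runtime = 24 h × 59 = 1416 h
server: 0.36 kW × 1416 h = 509.76 kWh
dehumidifier: Runtime = 1 h/day × 31 days = 31 h
dehumidifier: 0.29 kW × 31 h = 8.99 kWh
Total energy = 521.48 kWh
Cost = 521.48 × $0.15 = $78.22

$78.22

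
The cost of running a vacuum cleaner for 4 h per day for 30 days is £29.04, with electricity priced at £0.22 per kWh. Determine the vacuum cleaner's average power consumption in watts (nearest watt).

Energy = £29.04 ÷ £0.22/kWh = 132 kWh
Runtime = 4 h/day × 30 days = 120 h
Power = 132 kWh ÷ 120 h = 1.1 kW = 1100 W

1100 W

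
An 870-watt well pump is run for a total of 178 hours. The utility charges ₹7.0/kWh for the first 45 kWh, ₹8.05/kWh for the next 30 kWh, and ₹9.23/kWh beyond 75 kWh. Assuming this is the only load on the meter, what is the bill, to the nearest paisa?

Energy = 0.87 kW × 178 h = 154.86 kWh
Tier 1 (0–45 kWh): 45 × ₹7.0 = ₹315
Tier 2 (45–75 kWh): 30 × ₹8.05 = ₹241.5
Above 75 kWh: 79.86 × ₹9.23 = ₹737.1078
Bill = ₹1293.61

₹1293.61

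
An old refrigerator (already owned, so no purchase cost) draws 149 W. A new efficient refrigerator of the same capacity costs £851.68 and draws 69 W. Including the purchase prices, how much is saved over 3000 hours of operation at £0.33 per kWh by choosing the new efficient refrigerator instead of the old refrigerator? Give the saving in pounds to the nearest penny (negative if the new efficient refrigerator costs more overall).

old refrigerator: £0.00 + (149/1000) kW × 3000 h × £0.33 = £0.00 + £147.51 = £147.51
new efficient refrigerator: £851.68 + (69/1000) kW × 3000 h × £0.33 = £851.68 + £68.31 = £919.99
Saving = £147.51 − £919.99 = −£772.48

-£772.48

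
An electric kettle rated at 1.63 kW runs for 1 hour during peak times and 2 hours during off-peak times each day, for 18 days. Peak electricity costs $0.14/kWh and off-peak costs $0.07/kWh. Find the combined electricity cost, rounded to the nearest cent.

Peak energy = 1.63 kW × 1 h × 18 = 29.34 kWh
Off-peak energy = 1.63 kW × 2 h × 18 = 58.68 kWh
Cost = 29.34 × $0.14 + 58.68 × $0.07 = $4.1076 + $4.1076 = $8.22

$8.22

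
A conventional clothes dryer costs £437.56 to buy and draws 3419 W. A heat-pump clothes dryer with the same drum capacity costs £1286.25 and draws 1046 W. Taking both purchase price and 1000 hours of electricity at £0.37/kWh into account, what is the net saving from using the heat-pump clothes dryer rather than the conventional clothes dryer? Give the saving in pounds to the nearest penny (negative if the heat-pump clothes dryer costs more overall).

£29.32

conventional clothes dryer: £437.56 + (3419/1000) kW × 1000 h × £0.37 = £437.56 + £1265.03 = £1702.59
heat-pump clothes dryer: £1286.25 + (1046/1000) kW × 1000 h × £0.37 = £1286.25 + £387.02 = £1673.27
Saving = £1702.59 − £1673.27 = £29.32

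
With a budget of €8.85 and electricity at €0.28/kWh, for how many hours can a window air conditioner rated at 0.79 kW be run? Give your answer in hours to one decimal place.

40.0 h

Energy available = €8.85 ÷ €0.28/kWh = 31.6071 kWh
Hours = 31.6071 kWh ÷ 0.79 kW = 40.0 h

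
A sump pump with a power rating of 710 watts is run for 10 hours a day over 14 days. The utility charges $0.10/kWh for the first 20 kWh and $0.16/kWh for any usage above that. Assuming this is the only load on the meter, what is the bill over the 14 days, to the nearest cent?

$14.70

Runtime = 10 h/day × 14 days = 140 h
Energy = 0.71 kW × 140 h = 99.4 kWh
Tier 1 (0–20 kWh): 20 × $0.10 = $2
Above 20 kWh: 79.4 × $0.16 = $12.704
Bill = $14.70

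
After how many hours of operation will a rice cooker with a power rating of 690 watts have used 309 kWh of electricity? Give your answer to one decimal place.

Hours = 309 kWh ÷ 0.69 kW = 447.8 h

447.8 h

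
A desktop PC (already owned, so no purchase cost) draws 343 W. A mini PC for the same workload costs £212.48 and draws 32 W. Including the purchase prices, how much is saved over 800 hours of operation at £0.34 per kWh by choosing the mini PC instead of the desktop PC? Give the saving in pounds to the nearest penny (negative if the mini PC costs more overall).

-£127.89

desktop PC: £0.00 + (343/1000) kW × 800 h × £0.34 = £0.00 + £93.296 = £93.296
mini PC: £212.48 + (32/1000) kW × 800 h × £0.34 = £212.48 + £8.704 = £221.184
Saving = £93.296 − £221.184 = −£127.888 → -£127.89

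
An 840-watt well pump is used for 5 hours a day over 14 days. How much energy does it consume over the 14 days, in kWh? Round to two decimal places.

Runtime = 5 h/day × 14 days = 70 h
Energy = 0.84 kW × 70 h = 58.8 kWh

58.80 kWh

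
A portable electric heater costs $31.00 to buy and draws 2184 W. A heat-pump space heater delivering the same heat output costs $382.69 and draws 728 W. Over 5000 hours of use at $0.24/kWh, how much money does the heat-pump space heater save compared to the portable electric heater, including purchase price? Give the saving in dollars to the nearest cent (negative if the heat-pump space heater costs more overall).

portable electric heater: $31.00 + (2184/1000) kW × 5000 h × $0.24 = $31.00 + $2620.8 = $2651.8
heat-pump space heater: $382.69 + (728/1000) kW × 5000 h × $0.24 = $382.69 + $873.6 = $1256.29
Saving = $2651.8 − $1256.29 = $1395.51

$1395.51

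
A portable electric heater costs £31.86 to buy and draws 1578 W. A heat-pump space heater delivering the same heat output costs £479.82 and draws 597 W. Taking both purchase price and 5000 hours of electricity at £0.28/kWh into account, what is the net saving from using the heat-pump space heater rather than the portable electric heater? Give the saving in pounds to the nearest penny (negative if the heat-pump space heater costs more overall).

portable electric heater: £31.86 + (1578/1000) kW × 5000 h × £0.28 = £31.86 + £2209.2 = £2241.06
heat-pump space heater: £479.82 + (597/1000) kW × 5000 h × £0.28 = £479.82 + £835.8 = £1315.62
Saving = £2241.06 − £1315.62 = £925.44

£925.44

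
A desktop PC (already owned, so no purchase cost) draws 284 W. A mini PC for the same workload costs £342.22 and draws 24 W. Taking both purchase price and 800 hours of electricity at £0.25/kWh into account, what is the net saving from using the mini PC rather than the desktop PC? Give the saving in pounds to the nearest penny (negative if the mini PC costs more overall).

-£290.22

desktop PC: £0.00 + (284/1000) kW × 800 h × £0.25 = £0.00 + £56.8 = £56.8
mini PC: £342.22 + (24/1000) kW × 800 h × £0.25 = £342.22 + £4.8 = £347.02
Saving = £56.8 − £347.02 = −£290.22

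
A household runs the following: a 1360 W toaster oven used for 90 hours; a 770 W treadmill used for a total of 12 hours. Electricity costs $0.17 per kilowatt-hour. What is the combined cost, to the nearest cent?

$22.38

toaster oven: 1.36 kW × 90 h = 122.4 kWh
treadmill: 0.77 kW × 12 h = 9.24 kWh
Total energy = 131.64 kWh
Cost = 131.64 × $0.17 = $22.38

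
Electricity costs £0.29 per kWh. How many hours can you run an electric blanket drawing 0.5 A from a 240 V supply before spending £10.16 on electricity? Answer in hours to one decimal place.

Power = 0.5 A × 240 V = 120 W = 0.12 kW
Energy available = £10.16 ÷ £0.29/kWh = 35.0345 kWh
Hours = 35.0345 kWh ÷ 0.12 kW = 292.0 h

292.0 h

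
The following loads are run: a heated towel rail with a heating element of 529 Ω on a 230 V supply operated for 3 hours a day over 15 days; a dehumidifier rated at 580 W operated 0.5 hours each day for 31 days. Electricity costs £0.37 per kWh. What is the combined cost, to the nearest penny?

£4.99

heated towel rail: Power = V²/R = 230²/529 = 100 W = 0.1 kW
heated towel rail: Runtime = 3 h/day × 15 days = 45 h
heated towel rail: 0.1 kW × 45 h = 4.5 kWh
dehumidifier: Runtime = 0.5 h/day × 31 days = 15.5 h
dehumidifier: 0.58 kW × 15.5 h = 8.99 kWh
Total energy = 13.49 kWh
Cost = 13.49 × £0.37 = £4.99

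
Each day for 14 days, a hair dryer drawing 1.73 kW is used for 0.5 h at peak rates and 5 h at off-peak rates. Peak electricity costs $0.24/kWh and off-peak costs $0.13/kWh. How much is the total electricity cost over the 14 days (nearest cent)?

Peak energy = 1.73 kW × 0.5 h × 14 = 12.11 kWh
Off-peak energy = 1.73 kW × 5 h × 14 = 121.1 kWh
Cost = 12.11 × $0.24 + 121.1 × $0.13 = $2.9064 + $15.743 = $18.65

$18.65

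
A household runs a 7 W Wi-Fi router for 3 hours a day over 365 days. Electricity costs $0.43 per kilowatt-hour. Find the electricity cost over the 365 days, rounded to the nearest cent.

$3.30

Runtime = 3 h/day × 365 days = 1095 h
Energy = 0.007 kW × 1095 h = 7.665 kWh
Cost = 7.665 kWh × $0.43/kWh = $3.30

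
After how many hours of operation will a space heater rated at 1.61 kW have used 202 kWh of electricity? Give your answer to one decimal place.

125.5 h

Hours = 202 kWh ÷ 1.61 kW = 125.5 h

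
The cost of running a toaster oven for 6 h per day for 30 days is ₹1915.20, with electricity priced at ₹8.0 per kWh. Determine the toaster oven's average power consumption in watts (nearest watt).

Energy = ₹1915.20 ÷ ₹8.0/kWh = 239.4 kWh
Runtime = 6 h/day × 30 days = 180 h
Power = 239.4 kWh ÷ 180 h = 1.33 kW = 1330 W

1330 W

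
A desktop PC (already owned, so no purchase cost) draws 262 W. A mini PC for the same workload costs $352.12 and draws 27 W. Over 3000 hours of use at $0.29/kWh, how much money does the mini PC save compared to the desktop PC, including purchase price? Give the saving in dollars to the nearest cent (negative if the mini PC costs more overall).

-$147.67

desktop PC: $0.00 + (262/1000) kW × 3000 h × $0.29 = $0.00 + $227.94 = $227.94
mini PC: $352.12 + (27/1000) kW × 3000 h × $0.29 = $352.12 + $23.49 = $375.61
Saving = $227.94 − $375.61 = −$147.67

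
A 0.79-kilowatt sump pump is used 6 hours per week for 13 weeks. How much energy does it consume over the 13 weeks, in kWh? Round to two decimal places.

61.62 kWh

Runtime = 6 h/week × 13 weeks = 78 h
Energy = 0.79 kW × 78 h = 61.62 kWh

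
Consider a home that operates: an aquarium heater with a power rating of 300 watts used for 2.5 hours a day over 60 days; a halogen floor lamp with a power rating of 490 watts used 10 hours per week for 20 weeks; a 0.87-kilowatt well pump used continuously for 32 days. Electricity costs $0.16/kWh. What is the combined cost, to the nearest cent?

aquarium heater: Runtime = 2.5 h/day × 60 days = 150 h
aquarium heater: 0.3 kW × 150 h = 45 kWh
halogen floor lamp: Runtime = 10 h/week × 20 weeks = 200 h
halogen floor lamp: 0.49 kW × 200 h = 98 kWh
well pump: Runtime = 24 h × 32 = 768 h
well pump: 0.87 kW × 768 h = 668.16 kWh
Total energy = 811.16 kWh
Cost = 811.16 × $0.16 = $129.79

$129.79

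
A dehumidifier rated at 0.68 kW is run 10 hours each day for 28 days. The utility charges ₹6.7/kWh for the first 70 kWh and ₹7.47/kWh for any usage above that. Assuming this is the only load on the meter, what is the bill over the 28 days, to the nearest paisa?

Runtime = 10 h/day × 28 days = 280 h
Energy = 0.68 kW × 280 h = 190.4 kWh
Tier 1 (0–70 kWh): 70 × ₹6.7 = ₹469
Above 70 kWh: 120.4 × ₹7.47 = ₹899.388
Bill = ₹1368.39

₹1368.39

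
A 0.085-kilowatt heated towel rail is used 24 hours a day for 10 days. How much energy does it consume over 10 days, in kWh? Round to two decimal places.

Runtime = 24 h × 10 = 240 h
Energy = 0.085 kW × 240 h = 20.4 kWh

20.40 kWh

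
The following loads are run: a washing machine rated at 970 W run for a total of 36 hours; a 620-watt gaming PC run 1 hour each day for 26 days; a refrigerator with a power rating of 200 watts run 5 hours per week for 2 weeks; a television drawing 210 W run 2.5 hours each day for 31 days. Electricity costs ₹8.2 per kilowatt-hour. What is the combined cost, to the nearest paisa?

washing machine: 0.97 kW × 36 h = 34.92 kWh
gaming PC: Runtime = 1 h/day × 26 days = 26 h
gaming PC: 0.62 kW × 26 h = 16.12 kWh
refrigerator: Runtime = 5 h/week × 2 weeks = 10 h
refrigerator: 0.2 kW × 10 h = 2 kWh
television: Runtime = 2.5 h/day × 31 days = 77.5 h
television: 0.21 kW × 77.5 h = 16.275 kWh
Total energy = 69.315 kWh
Cost = 69.315 × ₹8.2 = ₹568.38

₹568.38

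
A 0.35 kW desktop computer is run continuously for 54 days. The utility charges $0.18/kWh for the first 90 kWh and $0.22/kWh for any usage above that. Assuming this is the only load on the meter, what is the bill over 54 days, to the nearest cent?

Runtime = 24 h × 54 = 1296 h
Energy = 0.35 kW × 1296 h = 453.6 kWh
Tier 1 (0–90 kWh): 90 × $0.18 = $16.2
Above 90 kWh: 363.6 × $0.22 = $79.992
Bill = $96.19

$96.19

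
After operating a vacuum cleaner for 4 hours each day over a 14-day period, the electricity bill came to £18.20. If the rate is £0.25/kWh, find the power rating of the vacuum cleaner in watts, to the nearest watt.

Energy = £18.20 ÷ £0.25/kWh = 72.8 kWh
Runtime = 4 h/day × 14 days = 56 h
Power = 72.8 kWh ÷ 56 h = 1.3 kW = 1300 W

1300 W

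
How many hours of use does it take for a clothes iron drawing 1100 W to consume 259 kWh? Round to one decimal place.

235.5 h

Hours = 259 kWh ÷ 1.1 kW = 235.5 h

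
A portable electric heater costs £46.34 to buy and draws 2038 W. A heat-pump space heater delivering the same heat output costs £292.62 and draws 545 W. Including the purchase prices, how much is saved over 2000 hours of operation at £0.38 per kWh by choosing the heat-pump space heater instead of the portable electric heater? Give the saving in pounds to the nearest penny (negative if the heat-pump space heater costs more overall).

portable electric heater: £46.34 + (2038/1000) kW × 2000 h × £0.38 = £46.34 + £1548.88 = £1595.22
heat-pump space heater: £292.62 + (545/1000) kW × 2000 h × £0.38 = £292.62 + £414.2 = £706.82
Saving = £1595.22 − £706.82 = £888.4

£888.40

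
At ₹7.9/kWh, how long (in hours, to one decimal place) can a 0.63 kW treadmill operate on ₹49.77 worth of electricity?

10.0 h

Energy available = ₹49.77 ÷ ₹7.9/kWh = 6.3 kWh
Hours = 6.3 kWh ÷ 0.63 kW = 10.0 h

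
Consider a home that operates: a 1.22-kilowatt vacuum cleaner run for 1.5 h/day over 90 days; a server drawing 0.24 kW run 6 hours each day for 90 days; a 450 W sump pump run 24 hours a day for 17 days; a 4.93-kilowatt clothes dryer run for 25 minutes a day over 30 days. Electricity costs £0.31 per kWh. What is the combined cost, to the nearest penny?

£167.25

vacuum cleaner: Runtime = 1.5 h/day × 90 days = 135 h
vacuum cleaner: 1.22 kW × 135 h = 164.7 kWh
server: Runtime = 6 h/day × 90 days = 540 h
server: 0.24 kW × 540 h = 129.6 kWh
sump pump: Runtime = 24 h × 17 = 408 h
sump pump: 0.45 kW × 408 h = 183.6 kWh
clothes dryer: Runtime = 25 min × 30 = 750 min = 12.5 h
clothes dryer: 4.93 kW × 12.5 h = 61.625 kWh
Total energy = 539.525 kWh
Cost = 539.525 × £0.31 = £167.25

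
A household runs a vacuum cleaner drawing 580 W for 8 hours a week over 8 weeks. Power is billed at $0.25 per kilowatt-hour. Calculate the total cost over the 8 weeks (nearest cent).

Runtime = 8 h/week × 8 weeks = 64 h
Energy = 0.58 kW × 64 h = 37.12 kWh
Cost = 37.12 kWh × $0.25/kWh = $9.28

$9.28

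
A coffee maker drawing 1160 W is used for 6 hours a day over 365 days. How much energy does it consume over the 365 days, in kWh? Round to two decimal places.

Runtime = 6 h/day × 365 days = 2190 h
Energy = 1.16 kW × 2190 h = 2540.4 kWh

2540.40 kWh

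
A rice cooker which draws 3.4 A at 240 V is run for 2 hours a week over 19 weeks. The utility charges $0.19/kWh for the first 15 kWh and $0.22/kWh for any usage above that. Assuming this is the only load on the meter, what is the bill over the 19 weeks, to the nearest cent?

$6.37

Power = 3.4 A × 240 V = 816 W = 0.816 kW
Runtime = 2 h/week × 19 weeks = 38 h
Energy = 0.816 kW × 38 h = 31.008 kWh
Tier 1 (0–15 kWh): 15 × $0.19 = $2.85
Above 15 kWh: 16.008 × $0.22 = $3.52176
Bill = $6.37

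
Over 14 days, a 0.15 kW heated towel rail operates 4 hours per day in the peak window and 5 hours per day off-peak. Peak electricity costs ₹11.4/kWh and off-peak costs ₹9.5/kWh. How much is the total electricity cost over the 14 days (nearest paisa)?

Peak energy = 0.15 kW × 4 h × 14 = 8.4 kWh
Off-peak energy = 0.15 kW × 5 h × 14 = 10.5 kWh
Cost = 8.4 × ₹11.4 + 10.5 × ₹9.5 = ₹95.76 + ₹99.75 = ₹195.51

₹195.51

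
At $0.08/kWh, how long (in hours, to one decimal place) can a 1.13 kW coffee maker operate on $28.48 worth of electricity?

Energy available = $28.48 ÷ $0.08/kWh = 356 kWh
Hours = 356 kWh ÷ 1.13 kW = 315.0 h

315.0 h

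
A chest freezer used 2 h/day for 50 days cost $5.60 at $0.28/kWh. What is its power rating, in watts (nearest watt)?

200 W

Energy = $5.60 ÷ $0.28/kWh = 20 kWh
Runtime = 2 h/day × 50 days = 100 h
Power = 20 kWh ÷ 100 h = 0.2 kW = 200 W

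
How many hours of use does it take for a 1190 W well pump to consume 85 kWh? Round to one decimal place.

71.4 h

Hours = 85 kWh ÷ 1.19 kW = 71.4 h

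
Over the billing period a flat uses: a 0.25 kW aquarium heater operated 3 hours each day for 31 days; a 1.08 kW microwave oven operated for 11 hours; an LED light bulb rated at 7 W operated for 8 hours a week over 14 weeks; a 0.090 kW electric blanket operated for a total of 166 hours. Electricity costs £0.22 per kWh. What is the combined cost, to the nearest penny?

aquarium heater: Runtime = 3 h/day × 31 days = 93 h
aquarium heater: 0.25 kW × 93 h = 23.25 kWh
microwave oven: 1.08 kW × 11 h = 11.88 kWh
LED light bulb: Runtime = 8 h/week × 14 weeks = 112 h
LED light bulb: 0.007 kW × 112 h = 0.784 kWh
electric blanket: 0.09 kW × 166 h = 14.94 kWh
Total energy = 50.854 kWh
Cost = 50.854 × £0.22 = £11.19

£11.19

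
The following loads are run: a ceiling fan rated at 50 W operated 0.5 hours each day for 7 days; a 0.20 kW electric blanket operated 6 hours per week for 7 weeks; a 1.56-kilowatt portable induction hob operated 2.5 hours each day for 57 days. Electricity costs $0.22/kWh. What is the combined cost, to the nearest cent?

ceiling fan: Runtime = 0.5 h/day × 7 days = 3.5 h
ceiling fan: 0.05 kW × 3.5 h = 0.175 kWh
electric blanket: Runtime = 6 h/week × 7 weeks = 42 h
electric blanket: 0.2 kW × 42 h = 8.4 kWh
portable induction hob: Runtime = 2.5 h/day × 57 days = 142.5 h
portable induction hob: 1.56 kW × 142.5 h = 222.3 kWh
Total energy = 230.875 kWh
Cost = 230.875 × $0.22 = $50.79

$50.79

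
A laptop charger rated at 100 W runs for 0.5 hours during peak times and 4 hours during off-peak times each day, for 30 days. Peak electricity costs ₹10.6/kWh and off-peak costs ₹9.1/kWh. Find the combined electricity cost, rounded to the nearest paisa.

Peak energy = 0.1 kW × 0.5 h × 30 = 1.5 kWh
Off-peak energy = 0.1 kW × 4 h × 30 = 12 kWh
Cost = 1.5 × ₹10.6 + 12 × ₹9.1 = ₹15.9 + ₹109.2 = ₹125.10

₹125.10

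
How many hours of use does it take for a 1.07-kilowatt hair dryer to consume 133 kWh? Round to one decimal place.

124.3 h

Hours = 133 kWh ÷ 1.07 kW = 124.3 h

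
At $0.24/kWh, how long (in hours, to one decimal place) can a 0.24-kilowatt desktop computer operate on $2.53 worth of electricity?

43.9 h

Energy available = $2.53 ÷ $0.24/kWh = 10.5417 kWh
Hours = 10.5417 kWh ÷ 0.24 kW = 43.9 h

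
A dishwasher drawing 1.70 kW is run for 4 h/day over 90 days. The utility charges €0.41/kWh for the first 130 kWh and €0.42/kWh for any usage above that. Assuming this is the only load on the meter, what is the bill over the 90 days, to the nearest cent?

Runtime = 4 h/day × 90 days = 360 h
Energy = 1.7 kW × 360 h = 612 kWh
Tier 1 (0–130 kWh): 130 × €0.41 = €53.3
Above 130 kWh: 482 × €0.42 = €202.44
Bill = €255.74

€255.74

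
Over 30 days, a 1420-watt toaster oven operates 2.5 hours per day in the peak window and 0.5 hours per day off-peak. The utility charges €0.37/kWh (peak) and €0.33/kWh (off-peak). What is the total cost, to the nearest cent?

€46.43

Peak energy = 1.42 kW × 2.5 h × 30 = 106.5 kWh
Off-peak energy = 1.42 kW × 0.5 h × 30 = 21.3 kWh
Cost = 106.5 × €0.37 + 21.3 × €0.33 = €39.405 + €7.029 = €46.43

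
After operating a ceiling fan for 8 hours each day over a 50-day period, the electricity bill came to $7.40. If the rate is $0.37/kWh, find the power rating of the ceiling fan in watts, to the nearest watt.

50 W

Energy = $7.40 ÷ $0.37/kWh = 20 kWh
Runtime = 8 h/day × 50 days = 400 h
Power = 20 kWh ÷ 400 h = 0.05 kW = 50 W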